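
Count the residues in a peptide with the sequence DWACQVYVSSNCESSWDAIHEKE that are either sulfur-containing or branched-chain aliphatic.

5

Sulfur-containing: C, M. Branched-chain aliphatic: I, L, V.
Sulfur-containing residues here: C4, C12 (2).
Branched-chain aliphatic residues here: V6, V8, I19 (3).
The two groups share no amino acid, so total = 2 + 3 = 5.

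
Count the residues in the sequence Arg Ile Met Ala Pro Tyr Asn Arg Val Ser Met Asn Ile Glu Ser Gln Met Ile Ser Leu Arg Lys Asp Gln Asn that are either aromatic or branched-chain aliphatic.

Aromatic: F, W, Y. Branched-chain aliphatic: I, L, V.
Aromatic residues here: Tyr6 (1).
Branched-chain aliphatic residues here: Ile2, Val9, Ile13, Ile18, Leu20 (5).
The two groups share no amino acid, so total = 1 + 5 = 6.

6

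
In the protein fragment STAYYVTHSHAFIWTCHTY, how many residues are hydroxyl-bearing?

9

S, T, and Y are the three residues with a side-chain hydroxyl.
Matching residues: S1, T2, Y4, Y5, T7, S9, T15, T18, Y19.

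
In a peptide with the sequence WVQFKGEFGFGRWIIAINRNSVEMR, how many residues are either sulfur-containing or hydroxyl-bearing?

Sulfur-containing: C, M. Hydroxyl-bearing: S, T, Y.
Sulfur-containing residues here: M24 (1).
Hydroxyl-bearing residues here: S21 (1).
The two groups share no amino acid, so total = 1 + 1 = 2.

2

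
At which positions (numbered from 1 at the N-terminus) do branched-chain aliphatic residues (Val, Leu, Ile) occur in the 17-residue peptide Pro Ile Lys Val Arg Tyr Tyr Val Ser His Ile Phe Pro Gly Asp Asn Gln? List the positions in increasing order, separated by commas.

Matching residues: Ile2, Val4, Val8, Ile11.

2, 4, 8, 11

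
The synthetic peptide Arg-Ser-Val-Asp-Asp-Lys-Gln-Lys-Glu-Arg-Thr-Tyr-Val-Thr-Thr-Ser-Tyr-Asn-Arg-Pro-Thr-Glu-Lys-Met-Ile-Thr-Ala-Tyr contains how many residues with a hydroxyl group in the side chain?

Serine (S), threonine (T), and tyrosine (Y) each carry a hydroxyl group on the side chain.
Matching residues: Ser2, Thr11, Tyr12, Thr14, Thr15, Ser16, Tyr17, Thr21, Thr26, Tyr28.

10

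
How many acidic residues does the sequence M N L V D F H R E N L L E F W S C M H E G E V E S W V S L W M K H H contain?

6

Only D (aspartate) and E (glutamate) carry a side-chain carboxylic acid.
Matching residues: D5, E9, E13, E20, E22, E24.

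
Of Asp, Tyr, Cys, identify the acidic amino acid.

Asp

The acidic residues are Asp (D) and Glu (E), whose side chains end in a carboxylate group.
Of the listed options, only Asp belongs to this group.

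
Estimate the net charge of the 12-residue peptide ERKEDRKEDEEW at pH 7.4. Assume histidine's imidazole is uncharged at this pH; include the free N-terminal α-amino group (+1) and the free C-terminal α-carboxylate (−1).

The side chains ionized at physiological pH are Lys/Arg (+1) and Asp/Glu (−1); with His treated as neutral, nothing else contributes.
Positive (K, R): R2, K3, R6, K7 → +4.
Negative (D, E): E1, E4, D5, E8, D9, E10, E11 → −7.
The N-terminus (+1) and C-terminus (−1) cancel.
Net charge = (+4) + (−7) = −3.

-3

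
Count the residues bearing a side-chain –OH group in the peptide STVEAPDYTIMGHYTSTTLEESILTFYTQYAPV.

14

S, T, and Y are the three residues with a side-chain hydroxyl.
Matching residues: S1, T2, Y8, T9, Y14, T15, S16, T17, T18, S22, T25, Y27, T28, Y30.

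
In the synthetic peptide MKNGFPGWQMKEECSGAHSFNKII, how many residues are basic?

4

Lysine (K), arginine (R), and histidine (H) have basic, nitrogen-containing side chains.
Matching residues: K2, K11, H18, K22.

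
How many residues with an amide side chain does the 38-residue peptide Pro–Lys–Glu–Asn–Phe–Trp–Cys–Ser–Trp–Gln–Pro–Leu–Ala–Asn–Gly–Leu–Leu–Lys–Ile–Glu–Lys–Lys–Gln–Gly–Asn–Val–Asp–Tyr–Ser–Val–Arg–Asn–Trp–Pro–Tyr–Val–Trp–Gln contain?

The amide-side-chain residues are Asn (N) and Gln (Q).
Matching residues: Asn4, Gln10, Asn14, Gln23, Asn25, Asn32, Gln38.

7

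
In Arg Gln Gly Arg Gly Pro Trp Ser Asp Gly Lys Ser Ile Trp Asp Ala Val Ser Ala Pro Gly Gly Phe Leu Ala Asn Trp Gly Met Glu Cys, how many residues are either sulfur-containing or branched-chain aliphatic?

5

Sulfur-containing: C, M. Branched-chain aliphatic: I, L, V.
Sulfur-containing residues here: Met29, Cys31 (2).
Branched-chain aliphatic residues here: Ile13, Val17, Leu24 (3).
The two groups share no amino acid, so total = 2 + 3 = 5.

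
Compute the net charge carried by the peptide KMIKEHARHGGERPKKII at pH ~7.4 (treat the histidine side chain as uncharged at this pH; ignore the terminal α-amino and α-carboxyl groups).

+4

Near pH 7.4, K and R contribute +1 each, D and E contribute −1 each, and every other side chain (His included, as stated) is uncharged.
Positive (K, R): K1, K4, R8, R13, K15, K16 → +6.
Negative (D, E): E5, E12 → −2.
Net charge = (+6) + (−2) = +4.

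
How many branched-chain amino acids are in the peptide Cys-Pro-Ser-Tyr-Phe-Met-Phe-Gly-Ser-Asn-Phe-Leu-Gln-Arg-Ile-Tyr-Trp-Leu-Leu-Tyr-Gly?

Valine (V), leucine (L), and isoleucine (I) are the branched-chain amino acids.
Matching residues: Leu12, Ile15, Leu18, Leu19.

4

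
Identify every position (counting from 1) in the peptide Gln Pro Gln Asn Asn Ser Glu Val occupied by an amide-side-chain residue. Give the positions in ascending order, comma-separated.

The amide-side-chain residues are Asn (N) and Gln (Q).
Matching residues: Gln1, Gln3, Asn4, Asn5.

1, 3, 4, 5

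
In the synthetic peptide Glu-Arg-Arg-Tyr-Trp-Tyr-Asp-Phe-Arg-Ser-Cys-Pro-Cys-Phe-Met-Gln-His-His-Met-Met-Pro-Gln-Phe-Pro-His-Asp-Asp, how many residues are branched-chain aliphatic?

The BCAAs are Val, Leu, and Ile — aliphatic side chains with a branch point.
None of the 27 residues belong to this group.

0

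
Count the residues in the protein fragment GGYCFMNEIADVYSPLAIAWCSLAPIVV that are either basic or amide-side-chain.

1

Basic: H, K, R. Amide-side-chain: N, Q.
Basic residues here: none (0).
Amide-side-chain residues here: N7 (1).
The two groups share no amino acid, so total = 0 + 1 = 1.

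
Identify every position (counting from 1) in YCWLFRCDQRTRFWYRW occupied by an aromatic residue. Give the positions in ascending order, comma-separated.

Matching residues: Y1, W3, F5, F13, W14, Y15, W17.

1, 3, 5, 13, 14, 15, 17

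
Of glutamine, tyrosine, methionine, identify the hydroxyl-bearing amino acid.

tyrosine

S, T, and Y are the three residues with a side-chain hydroxyl.
Of the listed options, only tyrosine belongs to this group.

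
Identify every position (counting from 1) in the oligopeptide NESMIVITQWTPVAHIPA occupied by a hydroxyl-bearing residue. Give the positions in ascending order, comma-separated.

Matching residues: S3, T8, T11.

3, 8, 11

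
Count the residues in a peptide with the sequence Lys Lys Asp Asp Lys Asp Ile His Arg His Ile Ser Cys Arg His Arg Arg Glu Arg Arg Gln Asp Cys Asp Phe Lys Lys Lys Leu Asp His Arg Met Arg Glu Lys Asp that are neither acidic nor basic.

9

Acidic: D, E. Basic: K, R, H. All other residues are neither.
Matching residues: Ile7, Ile11, Ser12, Cys13, Gln21, Cys23, Phe25, Leu29, Met33.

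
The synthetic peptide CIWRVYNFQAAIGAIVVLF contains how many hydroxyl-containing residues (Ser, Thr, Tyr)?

1

Matching residues: Y6.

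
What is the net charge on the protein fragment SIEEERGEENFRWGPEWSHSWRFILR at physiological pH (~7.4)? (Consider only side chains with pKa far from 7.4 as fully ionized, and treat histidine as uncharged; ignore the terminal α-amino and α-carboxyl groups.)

The side chains ionized at physiological pH are Lys/Arg (+1) and Asp/Glu (−1); with His treated as neutral, nothing else contributes.
Positive (K, R): R6, R12, R22, R26 → +4.
Negative (D, E): E3, E4, E5, E8, E9, E16 → −6.
Net charge = (+4) + (−6) = −2.

-2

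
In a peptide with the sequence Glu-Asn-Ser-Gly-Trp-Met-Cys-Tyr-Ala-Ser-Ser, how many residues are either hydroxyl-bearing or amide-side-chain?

Hydroxyl-bearing: S, T, Y. Amide-side-chain: N, Q.
Hydroxyl-bearing residues here: Ser3, Tyr8, Ser10, Ser11 (4).
Amide-side-chain residues here: Asn2 (1).
The two groups share no amino acid, so total = 4 + 1 = 5.

5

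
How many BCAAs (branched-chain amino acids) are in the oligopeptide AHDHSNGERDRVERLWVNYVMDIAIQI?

7

The BCAAs are Val, Leu, and Ile — aliphatic side chains with a branch point.
Matching residues: V12, L15, V17, V20, I23, I25, I27.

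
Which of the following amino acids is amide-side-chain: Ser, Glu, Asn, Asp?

Asparagine (N) and glutamine (Q) have uncharged amide side chains.
Of the listed options, only Asn belongs to this group.

Asn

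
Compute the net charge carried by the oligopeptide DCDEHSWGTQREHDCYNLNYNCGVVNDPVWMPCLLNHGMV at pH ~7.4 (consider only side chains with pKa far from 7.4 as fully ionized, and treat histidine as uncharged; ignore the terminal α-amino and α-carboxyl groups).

-5

The side chains ionized at physiological pH are Lys/Arg (+1) and Asp/Glu (−1); with His treated as neutral, nothing else contributes.
Positive (K, R): R11 → +1.
Negative (D, E): D1, D3, E4, E12, D14, D27 → −6.
Net charge = (+1) + (−6) = −5.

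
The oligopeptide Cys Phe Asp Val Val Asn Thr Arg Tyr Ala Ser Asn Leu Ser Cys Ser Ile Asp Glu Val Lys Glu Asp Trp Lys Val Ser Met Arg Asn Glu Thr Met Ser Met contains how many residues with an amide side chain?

The amide-side-chain residues are Asn (N) and Gln (Q).
Matching residues: Asn6, Asn12, Asn30.

3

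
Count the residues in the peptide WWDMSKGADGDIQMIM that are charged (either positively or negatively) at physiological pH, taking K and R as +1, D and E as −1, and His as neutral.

Charged side chains at pH ~7.4: K, R (positive); D, E (negative).
Matching residues: D3, K6, D9, D11.

4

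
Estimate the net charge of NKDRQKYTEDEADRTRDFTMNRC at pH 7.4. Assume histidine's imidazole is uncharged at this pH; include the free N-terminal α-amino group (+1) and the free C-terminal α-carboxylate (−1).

Near pH 7.4, K and R contribute +1 each, D and E contribute −1 each, and every other side chain (His included, as stated) is uncharged.
Positive (K, R): K2, R4, K6, R14, R16, R22 → +6.
Negative (D, E): D3, E9, D10, E11, D13, D17 → −6.
The N-terminus (+1) and C-terminus (−1) cancel.
Net charge = (+6) + (−6) = 0.

0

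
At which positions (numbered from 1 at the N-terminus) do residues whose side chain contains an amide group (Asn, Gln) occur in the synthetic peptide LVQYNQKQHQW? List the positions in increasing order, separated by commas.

Matching residues: Q3, N5, Q6, Q8, Q10.

3, 5, 6, 8, 10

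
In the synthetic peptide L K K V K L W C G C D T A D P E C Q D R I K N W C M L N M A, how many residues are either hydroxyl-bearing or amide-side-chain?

Hydroxyl-bearing: S, T, Y. Amide-side-chain: N, Q.
Hydroxyl-bearing residues here: T12 (1).
Amide-side-chain residues here: Q18, N23, N28 (3).
The two groups share no amino acid, so total = 1 + 3 = 4.

4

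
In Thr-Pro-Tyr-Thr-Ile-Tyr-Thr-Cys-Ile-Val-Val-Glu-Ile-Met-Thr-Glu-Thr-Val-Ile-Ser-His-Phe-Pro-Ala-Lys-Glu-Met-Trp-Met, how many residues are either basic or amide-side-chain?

Basic: H, K, R. Amide-side-chain: N, Q.
Basic residues here: His21, Lys25 (2).
Amide-side-chain residues here: none (0).
The two groups share no amino acid, so total = 2 + 0 = 2.

2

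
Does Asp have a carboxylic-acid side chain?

Only D (aspartate) and E (glutamate) carry a side-chain carboxylic acid.
Aspartate is in this group.

Yes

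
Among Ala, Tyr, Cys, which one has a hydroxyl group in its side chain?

The –OH-bearing residues are Ser, Thr (aliphatic alcohols), and Tyr (phenol).
Of the listed options, only Tyr belongs to this group.

Tyr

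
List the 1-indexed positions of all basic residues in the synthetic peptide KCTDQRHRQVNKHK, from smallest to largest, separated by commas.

1, 6, 7, 8, 12, 13, 14

K, R, and H are the three residues with basic side chains (ε-amine, guanidinium, and imidazole respectively).
Matching residues: K1, R6, H7, R8, K12, H13, K14.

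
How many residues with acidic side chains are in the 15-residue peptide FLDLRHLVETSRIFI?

2

Aspartate (D) and glutamate (E) have carboxylic-acid side chains and are the acidic amino acids.
Matching residues: D3, E9.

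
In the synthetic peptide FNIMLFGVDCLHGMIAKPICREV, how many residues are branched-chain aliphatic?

The BCAAs are Val, Leu, and Ile — aliphatic side chains with a branch point.
Matching residues: I3, L5, V8, L11, I15, I19, V23.

7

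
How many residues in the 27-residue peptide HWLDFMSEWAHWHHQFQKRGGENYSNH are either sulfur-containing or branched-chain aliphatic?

Sulfur-containing: C, M. Branched-chain aliphatic: I, L, V.
Sulfur-containing residues here: M6 (1).
Branched-chain aliphatic residues here: L3 (1).
The two groups share no amino acid, so total = 1 + 1 = 2.

2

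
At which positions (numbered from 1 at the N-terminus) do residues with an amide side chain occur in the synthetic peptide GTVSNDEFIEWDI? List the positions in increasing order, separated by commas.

5

Asparagine (N) and glutamine (Q) have uncharged amide side chains.
Matching residues: N5.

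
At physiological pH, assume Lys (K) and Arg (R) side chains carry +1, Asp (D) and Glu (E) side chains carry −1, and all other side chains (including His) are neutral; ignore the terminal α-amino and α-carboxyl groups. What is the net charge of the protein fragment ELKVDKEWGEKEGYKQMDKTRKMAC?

+1

Positive (K, R): K3, K6, K11, K15, K19, R21, K22 → +7.
Negative (D, E): E1, D5, E7, E10, E12, D18 → −6.
Net charge = (+7) + (−6) = +1.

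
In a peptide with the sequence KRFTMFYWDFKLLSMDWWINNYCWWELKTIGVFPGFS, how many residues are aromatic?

The aromatic amino acids are Phe (F, benzyl), Trp (W, indole), and Tyr (Y, phenol).
Matching residues: F3, F6, Y7, W8, F10, W17, W18, Y22, W24, W25, F33, F36.

12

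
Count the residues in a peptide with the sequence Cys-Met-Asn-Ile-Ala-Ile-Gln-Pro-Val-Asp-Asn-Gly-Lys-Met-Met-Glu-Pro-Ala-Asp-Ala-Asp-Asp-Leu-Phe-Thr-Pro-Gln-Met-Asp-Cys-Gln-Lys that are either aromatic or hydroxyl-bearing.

2

Aromatic: F, W, Y. Hydroxyl-bearing: S, T, Y.
Aromatic residues here: Phe24 (1).
Hydroxyl-bearing residues here: Thr25 (1).
(Y belongs to both groups, but none appear in this sequence.) Total = 1 + 1 = 2.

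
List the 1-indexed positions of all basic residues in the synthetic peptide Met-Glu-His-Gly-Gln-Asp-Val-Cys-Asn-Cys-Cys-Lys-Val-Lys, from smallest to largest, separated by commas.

3, 12, 14

Lysine (K), arginine (R), and histidine (H) have basic, nitrogen-containing side chains.
Matching residues: His3, Lys12, Lys14.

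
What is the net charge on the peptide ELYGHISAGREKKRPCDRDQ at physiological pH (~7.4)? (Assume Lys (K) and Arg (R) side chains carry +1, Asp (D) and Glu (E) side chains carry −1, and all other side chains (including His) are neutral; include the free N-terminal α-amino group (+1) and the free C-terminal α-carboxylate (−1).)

Positive (K, R): R10, K12, K13, R14, R18 → +5.
Negative (D, E): E1, E11, D17, D19 → −4.
The N-terminus (+1) and C-terminus (−1) cancel.
Net charge = (+5) + (−4) = +1.

+1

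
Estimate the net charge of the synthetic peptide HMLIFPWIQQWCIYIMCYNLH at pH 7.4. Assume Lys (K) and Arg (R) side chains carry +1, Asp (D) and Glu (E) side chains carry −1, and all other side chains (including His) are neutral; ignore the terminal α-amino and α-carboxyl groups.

0

Positive (K, R): none → +0.
Negative (D, E): none → −0.
Net charge = (+0) + (−0) = 0.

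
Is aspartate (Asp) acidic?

The acidic residues are Asp (D) and Glu (E), whose side chains end in a carboxylate group.
Aspartate is in this group.

Yes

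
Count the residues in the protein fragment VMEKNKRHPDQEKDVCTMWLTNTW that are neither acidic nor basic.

Acidic: D, E. Basic: K, R, H. All other residues are neither.
Matching residues: V1, M2, N5, P9, Q11, V15, C16, T17, M18, W19, L20, T21, N22, T23, W24.

15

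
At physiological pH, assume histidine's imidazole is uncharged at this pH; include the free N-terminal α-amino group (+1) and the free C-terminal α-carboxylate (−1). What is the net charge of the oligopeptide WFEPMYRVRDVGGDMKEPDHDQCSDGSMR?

-3

The side chains ionized at physiological pH are Lys/Arg (+1) and Asp/Glu (−1); with His treated as neutral, nothing else contributes.
Positive (K, R): R7, R9, K16, R29 → +4.
Negative (D, E): E3, D10, D14, E17, D19, D21, D25 → −7.
The N-terminus (+1) and C-terminus (−1) cancel.
Net charge = (+4) + (−7) = −3.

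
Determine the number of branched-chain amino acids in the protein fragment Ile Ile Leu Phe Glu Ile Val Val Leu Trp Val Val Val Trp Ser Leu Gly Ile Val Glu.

The BCAAs are Val, Leu, and Ile — aliphatic side chains with a branch point.
Matching residues: Ile1, Ile2, Leu3, Ile6, Val7, Val8, Leu9, Val11, Val12, Val13, Leu16, Ile18, Val19.

13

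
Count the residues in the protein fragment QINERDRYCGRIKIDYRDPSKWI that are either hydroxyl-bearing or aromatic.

Hydroxyl-bearing: S, T, Y. Aromatic: F, W, Y.
Hydroxyl-bearing residues here: Y8, Y16, S20 (3).
Aromatic residues here: Y8, Y16, W22 (3).
Y is in both groups, so the 2 Y residues must not be double-counted.
Total = 3 + 3 − 2 = 4.

4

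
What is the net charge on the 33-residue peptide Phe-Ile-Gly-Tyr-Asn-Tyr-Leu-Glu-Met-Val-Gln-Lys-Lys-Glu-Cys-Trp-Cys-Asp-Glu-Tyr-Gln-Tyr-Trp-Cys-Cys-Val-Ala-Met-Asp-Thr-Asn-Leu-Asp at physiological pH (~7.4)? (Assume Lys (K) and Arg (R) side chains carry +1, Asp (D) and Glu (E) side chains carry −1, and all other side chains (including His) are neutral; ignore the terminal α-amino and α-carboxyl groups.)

Positive (K, R): Lys12, Lys13 → +2.
Negative (D, E): Glu8, Glu14, Asp18, Glu19, Asp29, Asp33 → −6.
Net charge = (+2) + (−6) = −4.

-4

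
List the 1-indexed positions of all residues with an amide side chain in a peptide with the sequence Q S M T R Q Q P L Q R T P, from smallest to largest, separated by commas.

Asparagine (N) and glutamine (Q) have uncharged amide side chains.
Matching residues: Q1, Q6, Q7, Q10.

1, 6, 7, 10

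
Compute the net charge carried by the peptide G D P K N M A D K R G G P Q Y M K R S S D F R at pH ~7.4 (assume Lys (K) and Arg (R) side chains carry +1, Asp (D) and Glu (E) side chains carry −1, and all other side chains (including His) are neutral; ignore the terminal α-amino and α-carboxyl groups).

Positive (K, R): K4, K9, R10, K17, R18, R23 → +6.
Negative (D, E): D2, D8, D21 → −3.
Net charge = (+6) + (−3) = +3.

+3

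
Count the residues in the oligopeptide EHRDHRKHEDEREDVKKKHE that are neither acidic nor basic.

Acidic: D, E. Basic: K, R, H. All other residues are neither.
Matching residues: V15.

1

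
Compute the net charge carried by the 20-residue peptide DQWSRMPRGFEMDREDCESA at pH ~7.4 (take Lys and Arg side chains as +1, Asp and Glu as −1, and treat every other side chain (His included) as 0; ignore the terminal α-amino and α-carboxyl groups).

Positive (K, R): R5, R8, R14 → +3.
Negative (D, E): D1, E11, D13, E15, D16, E18 → −6.
Net charge = (+3) + (−6) = −3.

-3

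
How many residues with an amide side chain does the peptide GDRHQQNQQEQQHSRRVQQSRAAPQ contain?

10

Asparagine (N) and glutamine (Q) have uncharged amide side chains.
Matching residues: Q5, Q6, N7, Q8, Q9, Q11, Q12, Q18, Q19, Q25.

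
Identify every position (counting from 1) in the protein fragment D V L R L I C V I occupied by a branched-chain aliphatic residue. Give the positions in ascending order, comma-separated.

Valine (V), leucine (L), and isoleucine (I) are the branched-chain amino acids.
Matching residues: V2, L3, L5, I6, V8, I9.

2, 3, 5, 6, 8, 9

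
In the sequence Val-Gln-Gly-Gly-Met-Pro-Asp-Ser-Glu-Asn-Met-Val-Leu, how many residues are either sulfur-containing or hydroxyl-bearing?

Sulfur-containing: C, M. Hydroxyl-bearing: S, T, Y.
Sulfur-containing residues here: Met5, Met11 (2).
Hydroxyl-bearing residues here: Ser8 (1).
The two groups share no amino acid, so total = 2 + 1 = 3.

3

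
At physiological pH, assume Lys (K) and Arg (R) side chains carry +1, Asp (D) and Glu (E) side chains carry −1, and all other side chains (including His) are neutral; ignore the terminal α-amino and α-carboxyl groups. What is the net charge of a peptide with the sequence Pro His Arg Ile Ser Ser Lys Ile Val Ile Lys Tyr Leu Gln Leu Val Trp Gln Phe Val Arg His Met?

+4

Positive (K, R): Arg3, Lys7, Lys11, Arg21 → +4.
Negative (D, E): none → −0.
Net charge = (+4) + (−0) = +4.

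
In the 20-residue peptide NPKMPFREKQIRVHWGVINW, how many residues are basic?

5

K, R, and H are the three residues with basic side chains (ε-amine, guanidinium, and imidazole respectively).
Matching residues: K3, R7, K9, R12, H14.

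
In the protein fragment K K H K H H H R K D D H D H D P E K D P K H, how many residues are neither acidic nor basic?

Acidic: D, E. Basic: K, R, H. All other residues are neither.
Matching residues: P16, P20.

2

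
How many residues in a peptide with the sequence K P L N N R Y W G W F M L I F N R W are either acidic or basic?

3

Acidic: D, E. Basic: H, K, R.
Acidic residues here: none (0).
Basic residues here: K1, R6, R17 (3).
The two groups share no amino acid, so total = 0 + 3 = 3.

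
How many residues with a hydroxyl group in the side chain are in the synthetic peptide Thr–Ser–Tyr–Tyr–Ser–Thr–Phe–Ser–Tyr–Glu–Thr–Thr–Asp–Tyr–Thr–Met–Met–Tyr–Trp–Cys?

13

Serine (S), threonine (T), and tyrosine (Y) each carry a hydroxyl group on the side chain.
Matching residues: Thr1, Ser2, Tyr3, Tyr4, Ser5, Thr6, Ser8, Tyr9, Thr11, Thr12, Tyr14, Thr15, Tyr18.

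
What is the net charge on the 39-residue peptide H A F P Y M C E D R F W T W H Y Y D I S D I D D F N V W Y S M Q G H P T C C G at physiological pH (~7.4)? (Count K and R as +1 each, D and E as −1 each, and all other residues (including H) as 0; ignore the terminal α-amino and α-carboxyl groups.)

-5

Positive (K, R): R10 → +1.
Negative (D, E): E8, D9, D18, D21, D23, D24 → −6.
Net charge = (+1) + (−6) = −5.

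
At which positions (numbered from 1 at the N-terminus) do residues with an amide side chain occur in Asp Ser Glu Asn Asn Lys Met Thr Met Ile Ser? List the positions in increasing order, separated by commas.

4, 5

Asparagine (N) and glutamine (Q) have uncharged amide side chains.
Matching residues: Asn4, Asn5.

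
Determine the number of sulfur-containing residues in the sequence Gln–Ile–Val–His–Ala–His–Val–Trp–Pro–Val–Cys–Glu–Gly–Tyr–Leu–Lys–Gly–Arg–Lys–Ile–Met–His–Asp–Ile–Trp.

2

Only Cys (C) and Met (M) have a sulfur atom in the side chain.
Matching residues: Cys11, Met21.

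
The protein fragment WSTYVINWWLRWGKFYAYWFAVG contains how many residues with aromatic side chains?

F, W, and Y each carry an aromatic ring on the side chain.
Matching residues: W1, Y4, W8, W9, W12, F15, Y16, Y18, W19, F20.

10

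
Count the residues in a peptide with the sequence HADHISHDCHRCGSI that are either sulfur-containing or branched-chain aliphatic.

Sulfur-containing: C, M. Branched-chain aliphatic: I, L, V.
Sulfur-containing residues here: C9, C12 (2).
Branched-chain aliphatic residues here: I5, I15 (2).
The two groups share no amino acid, so total = 2 + 2 = 4.

4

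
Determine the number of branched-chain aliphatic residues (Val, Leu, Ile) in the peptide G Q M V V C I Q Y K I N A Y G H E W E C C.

4

Matching residues: V4, V5, I7, I11.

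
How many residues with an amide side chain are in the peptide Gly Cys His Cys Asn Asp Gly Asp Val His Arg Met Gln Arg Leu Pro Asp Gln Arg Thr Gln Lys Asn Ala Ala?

5

The amide-side-chain residues are Asn (N) and Gln (Q).
Matching residues: Asn5, Gln13, Gln18, Gln21, Asn23.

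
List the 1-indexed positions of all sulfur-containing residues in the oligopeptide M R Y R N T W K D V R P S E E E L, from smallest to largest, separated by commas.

1

The sulfur-bearing residues are cysteine (–SH) and methionine (–S–CH₃).
Matching residues: M1.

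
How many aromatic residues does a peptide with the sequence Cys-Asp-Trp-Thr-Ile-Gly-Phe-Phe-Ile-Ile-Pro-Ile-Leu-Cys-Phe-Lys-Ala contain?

The aromatic amino acids are Phe (F, benzyl), Trp (W, indole), and Tyr (Y, phenol).
Matching residues: Trp3, Phe7, Phe8, Phe15.

4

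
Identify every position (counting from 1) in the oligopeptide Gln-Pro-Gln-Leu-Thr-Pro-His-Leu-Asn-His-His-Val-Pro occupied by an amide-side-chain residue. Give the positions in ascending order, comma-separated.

1, 3, 9

Matching residues: Gln1, Gln3, Asn9.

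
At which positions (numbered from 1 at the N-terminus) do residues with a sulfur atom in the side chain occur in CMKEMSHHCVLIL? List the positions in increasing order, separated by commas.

1, 2, 5, 9

Only Cys (C) and Met (M) have a sulfur atom in the side chain.
Matching residues: C1, M2, M5, C9.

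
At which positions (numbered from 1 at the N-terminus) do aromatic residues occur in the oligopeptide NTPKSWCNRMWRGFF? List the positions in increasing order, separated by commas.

F, W, and Y each carry an aromatic ring on the side chain.
Matching residues: W6, W11, F14, F15.

6, 11, 14, 15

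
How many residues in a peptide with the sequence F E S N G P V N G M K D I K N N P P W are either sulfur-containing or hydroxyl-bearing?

2

Sulfur-containing: C, M. Hydroxyl-bearing: S, T, Y.
Sulfur-containing residues here: M10 (1).
Hydroxyl-bearing residues here: S3 (1).
The two groups share no amino acid, so total = 1 + 1 = 2.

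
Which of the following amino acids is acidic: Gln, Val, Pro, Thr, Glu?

Only D (aspartate) and E (glutamate) carry a side-chain carboxylic acid.
Of the listed options, only Glu belongs to this group.

Glu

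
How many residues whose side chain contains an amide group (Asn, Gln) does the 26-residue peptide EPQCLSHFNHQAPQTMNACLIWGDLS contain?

Matching residues: Q3, N9, Q11, Q14, N17.

5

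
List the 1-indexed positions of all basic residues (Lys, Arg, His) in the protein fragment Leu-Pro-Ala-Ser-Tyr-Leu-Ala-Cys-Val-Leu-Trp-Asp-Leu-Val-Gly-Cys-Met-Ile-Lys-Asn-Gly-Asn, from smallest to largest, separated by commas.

19

Matching residues: Lys19.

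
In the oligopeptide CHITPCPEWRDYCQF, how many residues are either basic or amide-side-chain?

Basic: H, K, R. Amide-side-chain: N, Q.
Basic residues here: H2, R10 (2).
Amide-side-chain residues here: Q14 (1).
The two groups share no amino acid, so total = 2 + 1 = 3.

3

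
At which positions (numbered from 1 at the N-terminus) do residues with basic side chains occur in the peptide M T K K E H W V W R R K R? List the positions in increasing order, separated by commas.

The basic amino acids are Lys (K), Arg (R), and His (H).
Matching residues: K3, K4, H6, R10, R11, K12, R13.

3, 4, 6, 10, 11, 12, 13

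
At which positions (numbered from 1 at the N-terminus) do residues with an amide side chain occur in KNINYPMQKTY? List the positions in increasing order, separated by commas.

The amide-side-chain residues are Asn (N) and Gln (Q).
Matching residues: N2, N4, Q8.

2, 4, 8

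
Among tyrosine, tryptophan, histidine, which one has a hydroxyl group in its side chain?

S, T, and Y are the three residues with a side-chain hydroxyl.
Of the listed options, only tyrosine belongs to this group.

tyrosine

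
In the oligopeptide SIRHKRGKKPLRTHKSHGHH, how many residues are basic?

12

The basic amino acids are Lys (K), Arg (R), and His (H).
Matching residues: R3, H4, K5, R6, K8, K9, R12, H14, K15, H17, H19, H20.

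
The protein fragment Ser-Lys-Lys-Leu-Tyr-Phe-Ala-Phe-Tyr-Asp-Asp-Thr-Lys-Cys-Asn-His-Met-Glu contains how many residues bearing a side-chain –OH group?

4

The –OH-bearing residues are Ser, Thr (aliphatic alcohols), and Tyr (phenol).
Matching residues: Ser1, Tyr5, Tyr9, Thr12.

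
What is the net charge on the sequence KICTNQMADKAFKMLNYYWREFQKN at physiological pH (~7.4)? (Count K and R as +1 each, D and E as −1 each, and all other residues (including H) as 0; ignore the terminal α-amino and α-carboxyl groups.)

Positive (K, R): K1, K10, K13, R20, K24 → +5.
Negative (D, E): D9, E21 → −2.
Net charge = (+5) + (−2) = +3.

+3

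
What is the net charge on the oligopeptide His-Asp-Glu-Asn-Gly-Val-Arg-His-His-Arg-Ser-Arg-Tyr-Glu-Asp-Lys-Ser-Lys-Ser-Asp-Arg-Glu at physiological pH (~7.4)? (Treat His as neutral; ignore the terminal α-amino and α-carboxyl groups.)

Near pH 7.4, K and R contribute +1 each, D and E contribute −1 each, and every other side chain (His included, as stated) is uncharged.
Positive (K, R): Arg7, Arg10, Arg12, Lys16, Lys18, Arg21 → +6.
Negative (D, E): Asp2, Glu3, Glu14, Asp15, Asp20, Glu22 → −6.
Net charge = (+6) + (−6) = 0.

0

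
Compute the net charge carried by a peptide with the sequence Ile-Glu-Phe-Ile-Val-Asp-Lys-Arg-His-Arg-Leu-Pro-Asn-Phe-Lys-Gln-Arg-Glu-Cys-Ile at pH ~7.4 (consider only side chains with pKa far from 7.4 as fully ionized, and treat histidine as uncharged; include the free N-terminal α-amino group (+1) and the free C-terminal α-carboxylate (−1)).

At pH ~7.4 the Lys and Arg side chains are protonated (+1), the Asp and Glu side chains are deprotonated (−1), and with His taken as neutral all other side chains carry no charge.
Positive (K, R): Lys7, Arg8, Arg10, Lys15, Arg17 → +5.
Negative (D, E): Glu2, Asp6, Glu18 → −3.
The N-terminus (+1) and C-terminus (−1) cancel.
Net charge = (+5) + (−3) = +2.

+2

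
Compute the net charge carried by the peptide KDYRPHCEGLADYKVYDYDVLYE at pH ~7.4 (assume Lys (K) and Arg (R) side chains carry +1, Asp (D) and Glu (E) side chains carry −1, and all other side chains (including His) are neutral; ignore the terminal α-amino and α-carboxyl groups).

-3

Positive (K, R): K1, R4, K14 → +3.
Negative (D, E): D2, E8, D12, D17, D19, E23 → −6.
Net charge = (+3) + (−6) = −3.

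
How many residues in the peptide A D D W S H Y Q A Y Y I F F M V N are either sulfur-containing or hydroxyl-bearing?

Sulfur-containing: C, M. Hydroxyl-bearing: S, T, Y.
Sulfur-containing residues here: M15 (1).
Hydroxyl-bearing residues here: S5, Y7, Y10, Y11 (4).
The two groups share no amino acid, so total = 1 + 4 = 5.

5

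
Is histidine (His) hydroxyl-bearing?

No

S, T, and Y are the three residues with a side-chain hydroxyl.
Histidine is not in this group.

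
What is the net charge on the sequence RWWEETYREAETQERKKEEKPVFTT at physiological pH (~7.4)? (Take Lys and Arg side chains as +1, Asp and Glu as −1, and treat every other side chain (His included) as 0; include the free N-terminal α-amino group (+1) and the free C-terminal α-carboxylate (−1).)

Positive (K, R): R1, R8, R15, K16, K17, K20 → +6.
Negative (D, E): E4, E5, E9, E11, E14, E18, E19 → −7.
The N-terminus (+1) and C-terminus (−1) cancel.
Net charge = (+6) + (−7) = −1.

-1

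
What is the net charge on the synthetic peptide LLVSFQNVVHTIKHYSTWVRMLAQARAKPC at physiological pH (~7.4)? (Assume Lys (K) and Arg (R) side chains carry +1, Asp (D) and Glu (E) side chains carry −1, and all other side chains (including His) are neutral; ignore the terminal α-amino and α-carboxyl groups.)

+4

Positive (K, R): K13, R20, R26, K28 → +4.
Negative (D, E): none → −0.
Net charge = (+4) + (−0) = +4.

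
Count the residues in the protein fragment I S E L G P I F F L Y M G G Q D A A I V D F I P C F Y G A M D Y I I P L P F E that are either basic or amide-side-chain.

1

Basic: H, K, R. Amide-side-chain: N, Q.
Basic residues here: none (0).
Amide-side-chain residues here: Q15 (1).
The two groups share no amino acid, so total = 0 + 1 = 1.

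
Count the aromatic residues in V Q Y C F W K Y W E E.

5

Phenylalanine (F), tryptophan (W), and tyrosine (Y) have aromatic ring side chains.
Matching residues: Y3, F5, W6, Y8, W9.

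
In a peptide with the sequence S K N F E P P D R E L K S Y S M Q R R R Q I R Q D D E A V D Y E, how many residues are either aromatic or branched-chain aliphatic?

6

Aromatic: F, W, Y. Branched-chain aliphatic: I, L, V.
Aromatic residues here: F4, Y14, Y31 (3).
Branched-chain aliphatic residues here: L11, I22, V29 (3).
The two groups share no amino acid, so total = 3 + 3 = 6.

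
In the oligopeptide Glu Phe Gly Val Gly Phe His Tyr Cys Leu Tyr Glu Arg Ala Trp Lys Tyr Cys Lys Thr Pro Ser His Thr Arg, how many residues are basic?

6

Lysine (K), arginine (R), and histidine (H) have basic, nitrogen-containing side chains.
Matching residues: His7, Arg13, Lys16, Lys19, His23, Arg25.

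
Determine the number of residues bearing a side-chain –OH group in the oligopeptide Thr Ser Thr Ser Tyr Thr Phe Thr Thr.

8

S, T, and Y are the three residues with a side-chain hydroxyl.
Matching residues: Thr1, Ser2, Thr3, Ser4, Tyr5, Thr6, Thr8, Thr9.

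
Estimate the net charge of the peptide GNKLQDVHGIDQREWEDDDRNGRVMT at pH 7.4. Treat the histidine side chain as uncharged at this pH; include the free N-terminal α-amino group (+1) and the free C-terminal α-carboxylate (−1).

-3

Near pH 7.4, K and R contribute +1 each, D and E contribute −1 each, and every other side chain (His included, as stated) is uncharged.
Positive (K, R): K3, R13, R20, R23 → +4.
Negative (D, E): D6, D11, E14, E16, D17, D18, D19 → −7.
The N-terminus (+1) and C-terminus (−1) cancel.
Net charge = (+4) + (−7) = −3.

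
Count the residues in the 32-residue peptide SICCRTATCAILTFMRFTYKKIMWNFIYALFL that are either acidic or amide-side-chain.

Acidic: D, E. Amide-side-chain: N, Q.
Acidic residues here: none (0).
Amide-side-chain residues here: N25 (1).
The two groups share no amino acid, so total = 0 + 1 = 1.

1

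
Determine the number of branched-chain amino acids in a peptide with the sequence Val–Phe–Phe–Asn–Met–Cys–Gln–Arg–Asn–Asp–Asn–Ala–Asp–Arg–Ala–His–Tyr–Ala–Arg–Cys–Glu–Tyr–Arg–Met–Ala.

V, L, and I make up the branched-chain aliphatic group.
Matching residues: Val1.

1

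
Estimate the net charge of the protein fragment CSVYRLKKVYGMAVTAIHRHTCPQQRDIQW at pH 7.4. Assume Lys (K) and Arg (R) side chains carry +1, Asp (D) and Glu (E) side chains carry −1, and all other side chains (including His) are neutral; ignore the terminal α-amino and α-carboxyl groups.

Positive (K, R): R5, K7, K8, R19, R26 → +5.
Negative (D, E): D27 → −1.
Net charge = (+5) + (−1) = +4.

+4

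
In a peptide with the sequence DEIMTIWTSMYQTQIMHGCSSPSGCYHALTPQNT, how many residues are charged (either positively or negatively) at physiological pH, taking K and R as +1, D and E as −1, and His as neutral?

2

Charged side chains at pH ~7.4: K, R (positive); D, E (negative).
Matching residues: D1, E2.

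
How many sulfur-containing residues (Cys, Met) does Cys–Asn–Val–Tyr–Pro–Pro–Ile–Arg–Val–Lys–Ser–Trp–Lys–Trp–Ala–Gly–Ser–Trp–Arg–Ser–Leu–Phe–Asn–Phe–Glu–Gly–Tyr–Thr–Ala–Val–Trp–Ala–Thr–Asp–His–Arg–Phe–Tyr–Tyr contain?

1

Matching residues: Cys1.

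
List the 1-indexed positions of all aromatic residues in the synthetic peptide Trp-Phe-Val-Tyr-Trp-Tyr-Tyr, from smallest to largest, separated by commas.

The aromatic amino acids are Phe (F, benzyl), Trp (W, indole), and Tyr (Y, phenol).
Matching residues: Trp1, Phe2, Tyr4, Trp5, Tyr6, Tyr7.

1, 2, 4, 5, 6, 7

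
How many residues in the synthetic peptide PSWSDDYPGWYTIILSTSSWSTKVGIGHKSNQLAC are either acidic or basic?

Acidic: D, E. Basic: H, K, R.
Acidic residues here: D5, D6 (2).
Basic residues here: K23, H28, K29 (3).
The two groups share no amino acid, so total = 2 + 3 = 5.

5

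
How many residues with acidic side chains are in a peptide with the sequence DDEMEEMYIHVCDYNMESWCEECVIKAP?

Only D (aspartate) and E (glutamate) carry a side-chain carboxylic acid.
Matching residues: D1, D2, E3, E5, E6, D13, E17, E21, E22.

9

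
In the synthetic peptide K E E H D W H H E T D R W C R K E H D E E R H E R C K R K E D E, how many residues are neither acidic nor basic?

Acidic: D, E. Basic: K, R, H. All other residues are neither.
Matching residues: W6, T10, W13, C14, C26.

5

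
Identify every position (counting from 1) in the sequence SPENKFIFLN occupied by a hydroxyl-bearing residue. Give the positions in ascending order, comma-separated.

1

S, T, and Y are the three residues with a side-chain hydroxyl.
Matching residues: S1.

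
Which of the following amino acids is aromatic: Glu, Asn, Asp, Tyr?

Phenylalanine (F), tryptophan (W), and tyrosine (Y) have aromatic ring side chains.
Of the listed options, only Tyr belongs to this group.

Tyr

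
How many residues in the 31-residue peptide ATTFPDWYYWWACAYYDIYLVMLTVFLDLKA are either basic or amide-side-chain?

1

Basic: H, K, R. Amide-side-chain: N, Q.
Basic residues here: K30 (1).
Amide-side-chain residues here: none (0).
The two groups share no amino acid, so total = 1 + 0 = 1.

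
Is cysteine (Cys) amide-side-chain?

Only N (asparagine) and Q (glutamine) carry a side-chain carboxamide.
Cysteine is not in this group.

No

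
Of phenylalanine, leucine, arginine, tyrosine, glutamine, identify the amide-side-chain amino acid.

Asparagine (N) and glutamine (Q) have uncharged amide side chains.
Of the listed options, only glutamine belongs to this group.

glutamine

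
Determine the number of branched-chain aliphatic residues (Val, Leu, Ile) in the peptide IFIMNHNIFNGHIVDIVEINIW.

Matching residues: I1, I3, I8, I13, V14, I16, V17, I19, I21.

9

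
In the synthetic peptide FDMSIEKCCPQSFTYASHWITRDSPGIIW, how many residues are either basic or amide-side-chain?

Basic: H, K, R. Amide-side-chain: N, Q.
Basic residues here: K7, H18, R22 (3).
Amide-side-chain residues here: Q11 (1).
The two groups share no amino acid, so total = 3 + 1 = 4.

4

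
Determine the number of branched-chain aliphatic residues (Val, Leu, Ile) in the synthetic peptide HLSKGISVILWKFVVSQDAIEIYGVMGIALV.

13

Matching residues: L2, I6, V8, I9, L10, V14, V15, I20, I22, V25, I28, L30, V31.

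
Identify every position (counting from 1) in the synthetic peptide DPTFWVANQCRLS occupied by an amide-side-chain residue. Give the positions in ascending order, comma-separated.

8, 9

Matching residues: N8, Q9.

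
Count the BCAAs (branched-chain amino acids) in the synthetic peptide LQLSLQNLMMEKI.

5

V, L, and I make up the branched-chain aliphatic group.
Matching residues: L1, L3, L5, L8, I13.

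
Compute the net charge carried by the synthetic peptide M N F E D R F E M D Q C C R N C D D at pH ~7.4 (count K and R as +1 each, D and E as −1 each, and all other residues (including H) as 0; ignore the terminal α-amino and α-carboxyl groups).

-4

Positive (K, R): R6, R14 → +2.
Negative (D, E): E4, D5, E8, D10, D17, D18 → −6.
Net charge = (+2) + (−6) = −4.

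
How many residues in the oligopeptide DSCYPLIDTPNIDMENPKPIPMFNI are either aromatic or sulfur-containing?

Aromatic: F, W, Y. Sulfur-containing: C, M.
Aromatic residues here: Y4, F23 (2).
Sulfur-containing residues here: C3, M14, M22 (3).
The two groups share no amino acid, so total = 2 + 3 = 5.

5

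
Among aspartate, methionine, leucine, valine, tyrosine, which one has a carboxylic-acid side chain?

Aspartate (D) and glutamate (E) have carboxylic-acid side chains and are the acidic amino acids.
Of the listed options, only aspartate belongs to this group.

aspartate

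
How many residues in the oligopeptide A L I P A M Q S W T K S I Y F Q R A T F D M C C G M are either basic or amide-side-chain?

Basic: H, K, R. Amide-side-chain: N, Q.
Basic residues here: K11, R17 (2).
Amide-side-chain residues here: Q7, Q16 (2).
The two groups share no amino acid, so total = 2 + 2 = 4.

4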